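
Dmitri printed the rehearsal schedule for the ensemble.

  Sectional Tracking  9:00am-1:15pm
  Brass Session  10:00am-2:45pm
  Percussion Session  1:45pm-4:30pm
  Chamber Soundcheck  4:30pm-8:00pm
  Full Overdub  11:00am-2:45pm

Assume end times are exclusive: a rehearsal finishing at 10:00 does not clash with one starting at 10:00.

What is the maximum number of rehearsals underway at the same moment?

Sort all start/end points and keep a running count:
9:00am start Sectional Tracking → 1
10:00am start Brass Session → 2
11:00am start Full Overdub → 3
1:15pm end Sectional Tracking → 2
1:45pm start Percussion Session → 3
2:45pm end Brass Session → 2
2:45pm end Full Overdub → 1
4:30pm end Percussion Session → 0
4:30pm start Chamber Soundcheck → 1
8:00pm end Chamber Soundcheck → 0
Peak is 3, at 11:00am (Brass Session, Full Overdub, Sectional Tracking).

3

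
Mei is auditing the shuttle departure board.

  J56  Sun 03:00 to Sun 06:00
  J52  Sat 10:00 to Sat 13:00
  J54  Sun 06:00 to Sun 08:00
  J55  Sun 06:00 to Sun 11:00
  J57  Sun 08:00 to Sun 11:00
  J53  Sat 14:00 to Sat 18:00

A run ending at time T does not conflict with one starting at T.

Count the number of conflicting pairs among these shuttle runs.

2

Sorted by start: J52, J53, J56, J54, J55, J57.
J53 starts after J52 ends, so nothing later overlaps J52 either.
J56 starts after J53 ends, so nothing later overlaps J53 either.
J54 starts exactly when J56 ends (back-to-back, no overlap), so nothing later overlaps J56 either.
J55 starts before J54 ends → J54 and J55 overlap.
J57 starts exactly when J54 ends (back-to-back, no overlap).
J57 starts before J55 ends → J55 and J57 overlap.
Overlapping pairs: J54 & J55, J55 & J57 — 2 in total.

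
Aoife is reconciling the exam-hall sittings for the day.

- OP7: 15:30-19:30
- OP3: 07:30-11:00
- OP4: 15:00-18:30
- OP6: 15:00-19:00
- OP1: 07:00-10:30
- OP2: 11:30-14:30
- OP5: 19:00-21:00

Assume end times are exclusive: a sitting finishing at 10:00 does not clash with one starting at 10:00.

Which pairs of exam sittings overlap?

OP1 & OP3, OP4 & OP6, OP4 & OP7, OP5 & OP7, OP6 & OP7

Check each pair: they overlap iff neither finishes before the other starts.
Sorted by start: OP1, OP3, OP2, OP4, OP6, OP7, OP5.
OP3 starts before OP1 ends → OP1 and OP3 overlap.
OP2 starts after OP1 ends; OP1 is clear from here.
OP2 starts after OP3 ends; OP3 is clear from here.
OP4 starts after OP2 ends; OP2 is clear from here.
OP6 starts before OP4 ends → OP4 and OP6 overlap.
OP7 starts before OP4 ends → OP4 and OP7 overlap.
OP5 starts after OP4 ends.
OP7 starts before OP6 ends → OP6 and OP7 overlap.
OP5 starts exactly when OP6 ends (back-to-back, no overlap).
OP5 starts before OP7 ends → OP7 and OP5 overlap.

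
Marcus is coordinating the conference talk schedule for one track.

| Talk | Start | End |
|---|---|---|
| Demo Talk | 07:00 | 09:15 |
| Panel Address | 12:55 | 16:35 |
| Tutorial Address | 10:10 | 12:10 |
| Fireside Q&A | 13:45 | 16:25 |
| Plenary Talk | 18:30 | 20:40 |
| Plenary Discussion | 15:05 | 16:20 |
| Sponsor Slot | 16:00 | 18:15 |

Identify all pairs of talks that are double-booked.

Fireside Q&A & Panel Address, Fireside Q&A & Plenary Discussion, Fireside Q&A & Sponsor Slot, Panel Address & Plenary Discussion, Panel Address & Sponsor Slot, Plenary Discussion & Sponsor Slot

Sorted by start: Demo Talk, Tutorial Address, Panel Address, Fireside Q&A, Plenary Discussion, Sponsor Slot, Plenary Talk.
Tutorial Address starts after Demo Talk ends — done with Demo Talk.
Panel Address starts after Tutorial Address ends — done with Tutorial Address.
Fireside Q&A starts before Panel Address ends → Panel Address and Fireside Q&A overlap.
Plenary Discussion starts before Panel Address ends → Panel Address and Plenary Discussion overlap.
Sponsor Slot starts before Panel Address ends → Panel Address and Sponsor Slot overlap.
Plenary Talk starts after Panel Address ends.
Plenary Discussion starts before Fireside Q&A ends → Fireside Q&A and Plenary Discussion overlap.
Sponsor Slot starts before Fireside Q&A ends → Fireside Q&A and Sponsor Slot overlap.
Plenary Talk starts after Fireside Q&A ends.
Sponsor Slot starts before Plenary Discussion ends → Plenary Discussion and Sponsor Slot overlap.
Plenary Talk starts after Plenary Discussion ends.
Plenary Talk starts after Sponsor Slot ends.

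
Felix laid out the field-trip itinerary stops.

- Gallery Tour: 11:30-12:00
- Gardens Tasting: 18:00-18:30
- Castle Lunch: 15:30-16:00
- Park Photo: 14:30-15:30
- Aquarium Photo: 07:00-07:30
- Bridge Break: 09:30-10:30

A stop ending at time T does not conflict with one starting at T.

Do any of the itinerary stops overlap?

No

Sorted by start: Aquarium Photo, Bridge Break, Gallery Tour, Park Photo, Castle Lunch, Gardens Tasting.
Bridge Break starts after Aquarium Photo ends — done with Aquarium Photo.
Gallery Tour starts after Bridge Break ends — done with Bridge Break.
Park Photo starts after Gallery Tour ends — done with Gallery Tour.
Castle Lunch starts exactly when Park Photo ends (back-to-back, no overlap) — done with Park Photo.
Gardens Tasting starts after Castle Lunch ends.
Every pair is clear; the schedule has no overlaps.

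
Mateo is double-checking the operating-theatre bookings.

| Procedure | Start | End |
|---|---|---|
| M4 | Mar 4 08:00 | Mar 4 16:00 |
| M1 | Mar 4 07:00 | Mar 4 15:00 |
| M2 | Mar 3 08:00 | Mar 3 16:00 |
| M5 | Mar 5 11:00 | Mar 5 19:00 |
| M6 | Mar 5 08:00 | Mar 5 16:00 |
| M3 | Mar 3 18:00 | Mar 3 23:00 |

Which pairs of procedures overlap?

M1 & M4, M5 & M6

Sorted by start: M2, M3, M1, M4, M6, M5.
M3 starts after M2 ends; M2 is clear from here.
M1 starts after M3 ends; M3 is clear from here.
M4 starts before M1 ends → M1 and M4 overlap.
M6 starts after M1 ends; M1 is clear from here.
M6 starts after M4 ends; M4 is clear from here.
M5 starts before M6 ends → M6 and M5 overlap.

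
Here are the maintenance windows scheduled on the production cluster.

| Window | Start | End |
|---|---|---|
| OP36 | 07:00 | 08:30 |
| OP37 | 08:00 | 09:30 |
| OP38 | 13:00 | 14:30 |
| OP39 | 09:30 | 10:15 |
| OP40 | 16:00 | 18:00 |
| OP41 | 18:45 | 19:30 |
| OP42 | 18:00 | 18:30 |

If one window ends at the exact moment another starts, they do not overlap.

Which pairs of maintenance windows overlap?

OP36 & OP37

Two intervals overlap when each starts before the other ends.
Sorted by start: OP36, OP37, OP39, OP38, OP40, OP42, OP41.
OP37 starts before OP36 ends → OP36 and OP37 overlap.
OP39 starts after OP36 ends, so OP36 has no further overlaps.
OP39 starts exactly when OP37 ends (back-to-back, no overlap), so OP37 has no further overlaps.
OP38 starts after OP39 ends, so OP39 has no further overlaps.
OP40 starts after OP38 ends, so OP38 has no further overlaps.
OP42 starts exactly when OP40 ends (back-to-back, no overlap), so OP40 has no further overlaps.
OP41 starts after OP42 ends.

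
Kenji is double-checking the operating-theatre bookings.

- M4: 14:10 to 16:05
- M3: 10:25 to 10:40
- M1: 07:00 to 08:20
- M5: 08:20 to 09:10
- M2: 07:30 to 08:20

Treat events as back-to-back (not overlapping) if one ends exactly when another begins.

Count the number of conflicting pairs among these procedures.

1

Two intervals overlap when each starts before the other ends.
Sorted by start: M1, M2, M5, M3, M4.
M2 starts before M1 ends → M1 and M2 overlap.
M5 starts exactly when M1 ends (back-to-back, no overlap); M1 is clear from here.
M5 starts exactly when M2 ends (back-to-back, no overlap); M2 is clear from here.
M3 starts after M5 ends; M5 is clear from here.
M4 starts after M3 ends.
Overlapping pairs: M1 & M2 — 1 in total.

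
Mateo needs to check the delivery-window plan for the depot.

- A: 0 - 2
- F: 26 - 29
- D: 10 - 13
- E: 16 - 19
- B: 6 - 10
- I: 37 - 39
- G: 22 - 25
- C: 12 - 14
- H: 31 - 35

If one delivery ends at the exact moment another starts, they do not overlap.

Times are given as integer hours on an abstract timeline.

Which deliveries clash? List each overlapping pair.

Sorted by start: A, B, D, C, E, G, F, H, I.
B starts after A ends — done with A.
D starts exactly when B ends (back-to-back, no overlap) — done with B.
C starts before D ends → D and C overlap.
E starts after D ends — done with D.
E starts after C ends — done with C.
G starts after E ends — done with E.
F starts after G ends — done with G.
H starts after F ends — done with F.
I starts after H ends.

C & D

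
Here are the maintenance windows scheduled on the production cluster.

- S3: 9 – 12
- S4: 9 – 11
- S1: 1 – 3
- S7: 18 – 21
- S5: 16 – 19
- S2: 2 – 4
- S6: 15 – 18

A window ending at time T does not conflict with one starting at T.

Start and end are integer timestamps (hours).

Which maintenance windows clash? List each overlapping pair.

S1 & S2, S3 & S4, S5 & S6, S5 & S7

Sorted by start: S1, S2, S3, S4, S6, S5, S7.
S2 starts before S1 ends → S1 and S2 overlap.
S3 starts after S1 ends — done with S1.
S3 starts after S2 ends — done with S2.
S4 starts before S3 ends → S3 and S4 overlap.
S6 starts after S3 ends — done with S3.
S6 starts after S4 ends — done with S4.
S5 starts before S6 ends → S6 and S5 overlap.
S7 starts exactly when S6 ends (back-to-back, no overlap).
S7 starts before S5 ends → S5 and S7 overlap.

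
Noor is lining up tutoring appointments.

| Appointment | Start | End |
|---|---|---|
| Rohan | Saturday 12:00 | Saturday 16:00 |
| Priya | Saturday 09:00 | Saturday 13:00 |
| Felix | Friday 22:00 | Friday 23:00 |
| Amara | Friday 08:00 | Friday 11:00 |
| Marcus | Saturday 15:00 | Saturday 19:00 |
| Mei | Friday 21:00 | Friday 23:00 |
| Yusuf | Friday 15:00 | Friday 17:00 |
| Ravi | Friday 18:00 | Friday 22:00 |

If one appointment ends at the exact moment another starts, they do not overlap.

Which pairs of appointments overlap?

Check each pair: they overlap iff neither finishes before the other starts.
Sorted by start: Amara, Yusuf, Ravi, Mei, Felix, Priya, Rohan, Marcus.
Yusuf starts after Amara ends, so nothing later overlaps Amara either.
Ravi starts after Yusuf ends, so nothing later overlaps Yusuf either.
Mei starts before Ravi ends → Ravi and Mei overlap.
Felix starts exactly when Ravi ends (back-to-back, no overlap), so nothing later overlaps Ravi either.
Felix starts before Mei ends → Mei and Felix overlap.
Priya starts after Mei ends, so nothing later overlaps Mei either.
Priya starts after Felix ends, so nothing later overlaps Felix either.
Rohan starts before Priya ends → Priya and Rohan overlap.
Marcus starts after Priya ends.
Marcus starts before Rohan ends → Rohan and Marcus overlap.

Felix & Mei, Marcus & Rohan, Mei & Ravi, Priya & Rohan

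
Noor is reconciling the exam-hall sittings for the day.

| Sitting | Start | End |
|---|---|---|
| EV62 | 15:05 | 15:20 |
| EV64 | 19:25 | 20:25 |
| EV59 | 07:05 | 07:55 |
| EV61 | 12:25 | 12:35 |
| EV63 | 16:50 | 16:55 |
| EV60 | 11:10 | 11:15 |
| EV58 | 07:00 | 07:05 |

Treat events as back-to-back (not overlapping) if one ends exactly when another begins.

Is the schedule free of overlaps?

Yes

Sorted by start: EV58, EV59, EV60, EV61, EV62, EV63, EV64.
EV59 starts exactly when EV58 ends (back-to-back, no overlap), so EV58 has no further overlaps.
EV60 starts after EV59 ends, so EV59 has no further overlaps.
EV61 starts after EV60 ends, so EV60 has no further overlaps.
EV62 starts after EV61 ends, so EV61 has no further overlaps.
EV63 starts after EV62 ends, so EV62 has no further overlaps.
EV64 starts after EV63 ends.
Every pair is clear; the schedule has no overlaps.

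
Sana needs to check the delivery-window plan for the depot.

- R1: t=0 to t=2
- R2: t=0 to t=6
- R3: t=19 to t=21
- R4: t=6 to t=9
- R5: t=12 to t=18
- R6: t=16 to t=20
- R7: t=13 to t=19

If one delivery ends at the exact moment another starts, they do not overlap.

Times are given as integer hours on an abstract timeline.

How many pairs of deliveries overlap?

5

Sorted by start: R1, R2, R4, R5, R7, R6, R3.
R2 starts before R1 ends → R1 and R2 overlap.
R4 starts after R1 ends, so R1 has no further overlaps.
R4 starts exactly when R2 ends (back-to-back, no overlap), so R2 has no further overlaps.
R5 starts after R4 ends, so R4 has no further overlaps.
R7 starts before R5 ends → R5 and R7 overlap.
R6 starts before R5 ends → R5 and R6 overlap.
R3 starts after R5 ends.
R6 starts before R7 ends → R7 and R6 overlap.
R3 starts exactly when R7 ends (back-to-back, no overlap).
R3 starts before R6 ends → R6 and R3 overlap.
Overlapping pairs: R1 & R2, R3 & R6, R5 & R6, R5 & R7, R6 & R7 — 5 in total.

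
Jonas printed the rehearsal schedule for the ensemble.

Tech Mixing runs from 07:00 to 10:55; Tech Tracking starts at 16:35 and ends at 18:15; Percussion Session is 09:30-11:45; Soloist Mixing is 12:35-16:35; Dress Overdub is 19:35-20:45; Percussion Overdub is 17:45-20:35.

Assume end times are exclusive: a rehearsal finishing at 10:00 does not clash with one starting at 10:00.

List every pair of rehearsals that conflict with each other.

Sorted by start: Tech Mixing, Percussion Session, Soloist Mixing, Tech Tracking, Percussion Overdub, Dress Overdub.
Percussion Session starts before Tech Mixing ends → Tech Mixing and Percussion Session overlap.
Soloist Mixing starts after Tech Mixing ends; Tech Mixing is clear from here.
Soloist Mixing starts after Percussion Session ends; Percussion Session is clear from here.
Tech Tracking starts exactly when Soloist Mixing ends (back-to-back, no overlap); Soloist Mixing is clear from here.
Percussion Overdub starts before Tech Tracking ends → Tech Tracking and Percussion Overdub overlap.
Dress Overdub starts after Tech Tracking ends.
Dress Overdub starts before Percussion Overdub ends → Percussion Overdub and Dress Overdub overlap.

Dress Overdub & Percussion Overdub, Percussion Overdub & Tech Tracking, Percussion Session & Tech Mixing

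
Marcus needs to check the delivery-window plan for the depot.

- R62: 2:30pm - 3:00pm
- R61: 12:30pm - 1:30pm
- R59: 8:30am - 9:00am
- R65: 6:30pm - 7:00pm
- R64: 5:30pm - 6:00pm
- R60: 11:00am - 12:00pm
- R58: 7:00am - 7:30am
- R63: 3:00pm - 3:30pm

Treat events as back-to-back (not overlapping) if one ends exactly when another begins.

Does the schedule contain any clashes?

Sorted by start: R58, R59, R60, R61, R62, R63, R64, R65.
R59 starts after R58 ends, so nothing later overlaps R58 either.
R60 starts after R59 ends, so nothing later overlaps R59 either.
R61 starts after R60 ends, so nothing later overlaps R60 either.
R62 starts after R61 ends, so nothing later overlaps R61 either.
R63 starts exactly when R62 ends (back-to-back, no overlap), so nothing later overlaps R62 either.
R64 starts after R63 ends, so nothing later overlaps R63 either.
R65 starts after R64 ends.
Every pair is clear; the schedule has no overlaps.

No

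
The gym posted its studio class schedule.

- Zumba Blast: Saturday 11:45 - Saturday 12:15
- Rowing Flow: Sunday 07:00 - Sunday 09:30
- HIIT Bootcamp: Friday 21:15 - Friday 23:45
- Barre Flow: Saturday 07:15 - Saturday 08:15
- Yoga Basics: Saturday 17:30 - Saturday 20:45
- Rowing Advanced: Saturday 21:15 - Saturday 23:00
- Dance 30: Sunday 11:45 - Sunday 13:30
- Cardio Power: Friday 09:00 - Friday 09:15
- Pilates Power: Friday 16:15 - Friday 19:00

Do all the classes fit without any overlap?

Yes

Check each pair: they overlap iff neither finishes before the other starts.
Sorted by start: Cardio Power, Pilates Power, HIIT Bootcamp, Barre Flow, Zumba Blast, Yoga Basics, Rowing Advanced, Rowing Flow, Dance 30.
Pilates Power starts after Cardio Power ends; Cardio Power is clear from here.
HIIT Bootcamp starts after Pilates Power ends; Pilates Power is clear from here.
Barre Flow starts after HIIT Bootcamp ends; HIIT Bootcamp is clear from here.
Zumba Blast starts after Barre Flow ends; Barre Flow is clear from here.
Yoga Basics starts after Zumba Blast ends; Zumba Blast is clear from here.
Rowing Advanced starts after Yoga Basics ends; Yoga Basics is clear from here.
Rowing Flow starts after Rowing Advanced ends; Rowing Advanced is clear from here.
Dance 30 starts after Rowing Flow ends.
Every pair is clear; the schedule has no overlaps.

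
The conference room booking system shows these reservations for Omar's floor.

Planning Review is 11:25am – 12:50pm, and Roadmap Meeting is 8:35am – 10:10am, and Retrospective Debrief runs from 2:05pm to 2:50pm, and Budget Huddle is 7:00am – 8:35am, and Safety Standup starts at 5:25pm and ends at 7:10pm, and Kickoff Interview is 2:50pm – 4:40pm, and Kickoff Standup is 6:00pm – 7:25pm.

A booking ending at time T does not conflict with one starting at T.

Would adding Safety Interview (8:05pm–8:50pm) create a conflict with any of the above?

Budget Huddle: ends 8:35am at or before Safety Interview starts 8:05pm → clear.
Roadmap Meeting: ends 10:10am at or before Safety Interview starts 8:05pm → clear.
Planning Review: ends 12:50pm at or before Safety Interview starts 8:05pm → clear.
Retrospective Debrief: ends 2:50pm at or before Safety Interview starts 8:05pm → clear.
Kickoff Interview: ends 4:40pm at or before Safety Interview starts 8:05pm → clear.
Safety Standup: ends 7:10pm at or before Safety Interview starts 8:05pm → clear.
Kickoff Standup: ends 7:25pm at or before Safety Interview starts 8:05pm → clear.

No — it doesn't clash with anything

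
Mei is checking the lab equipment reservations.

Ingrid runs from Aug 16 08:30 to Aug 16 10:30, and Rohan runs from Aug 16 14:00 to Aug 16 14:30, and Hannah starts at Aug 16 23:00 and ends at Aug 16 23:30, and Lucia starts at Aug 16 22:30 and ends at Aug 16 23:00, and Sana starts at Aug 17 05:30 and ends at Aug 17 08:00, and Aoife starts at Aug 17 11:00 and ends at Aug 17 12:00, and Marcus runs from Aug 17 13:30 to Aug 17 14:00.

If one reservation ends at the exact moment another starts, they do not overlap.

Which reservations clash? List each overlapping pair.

no overlapping pairs

Check each pair: they overlap iff neither finishes before the other starts.
Sorted by start: Ingrid, Rohan, Lucia, Hannah, Sana, Aoife, Marcus.
Rohan starts after Ingrid ends — done with Ingrid.
Lucia starts after Rohan ends — done with Rohan.
Hannah starts exactly when Lucia ends (back-to-back, no overlap) — done with Lucia.
Sana starts after Hannah ends — done with Hannah.
Aoife starts after Sana ends — done with Sana.
Marcus starts after Aoife ends.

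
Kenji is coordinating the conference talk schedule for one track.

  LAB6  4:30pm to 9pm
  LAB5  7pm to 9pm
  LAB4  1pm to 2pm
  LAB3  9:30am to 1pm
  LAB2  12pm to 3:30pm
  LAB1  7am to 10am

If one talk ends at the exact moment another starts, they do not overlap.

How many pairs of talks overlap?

Sorted by start: LAB1, LAB3, LAB2, LAB4, LAB6, LAB5.
LAB3 starts before LAB1 ends → LAB1 and LAB3 overlap.
LAB2 starts after LAB1 ends, so nothing later overlaps LAB1 either.
LAB2 starts before LAB3 ends → LAB3 and LAB2 overlap.
LAB4 starts exactly when LAB3 ends (back-to-back, no overlap), so nothing later overlaps LAB3 either.
LAB4 starts before LAB2 ends → LAB2 and LAB4 overlap.
LAB6 starts after LAB2 ends, so nothing later overlaps LAB2 either.
LAB6 starts after LAB4 ends, so nothing later overlaps LAB4 either.
LAB5 starts before LAB6 ends → LAB6 and LAB5 overlap.
Overlapping pairs: LAB1 & LAB3, LAB2 & LAB3, LAB2 & LAB4, LAB5 & LAB6 — 4 in total.

4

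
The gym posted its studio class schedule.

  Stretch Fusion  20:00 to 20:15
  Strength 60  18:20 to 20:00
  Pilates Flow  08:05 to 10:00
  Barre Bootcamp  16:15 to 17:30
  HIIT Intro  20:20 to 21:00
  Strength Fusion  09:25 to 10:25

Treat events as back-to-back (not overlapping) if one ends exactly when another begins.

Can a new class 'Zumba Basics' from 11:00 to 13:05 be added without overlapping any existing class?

Yes — the slot is free

Pilates Flow: ends 10:00 at or before Zumba Basics starts 11:00 → clear.
Strength Fusion: ends 10:25 at or before Zumba Basics starts 11:00 → clear.
Barre Bootcamp: starts 16:15 at or after Zumba Basics ends 13:05 → clear.
Strength 60: starts 18:20 at or after Zumba Basics ends 13:05 → clear.
Stretch Fusion: starts 20:00 at or after Zumba Basics ends 13:05 → clear.
HIIT Intro: starts 20:20 at or after Zumba Basics ends 13:05 → clear.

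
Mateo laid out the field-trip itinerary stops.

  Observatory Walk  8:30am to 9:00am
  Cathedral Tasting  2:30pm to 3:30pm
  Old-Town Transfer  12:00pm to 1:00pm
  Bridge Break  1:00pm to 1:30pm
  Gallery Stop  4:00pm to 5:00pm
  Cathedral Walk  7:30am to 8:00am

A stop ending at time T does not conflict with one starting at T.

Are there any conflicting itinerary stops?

Sorted by start: Cathedral Walk, Observatory Walk, Old-Town Transfer, Bridge Break, Cathedral Tasting, Gallery Stop.
Observatory Walk starts after Cathedral Walk ends; Cathedral Walk is clear from here.
Old-Town Transfer starts after Observatory Walk ends; Observatory Walk is clear from here.
Bridge Break starts exactly when Old-Town Transfer ends (back-to-back, no overlap); Old-Town Transfer is clear from here.
Cathedral Tasting starts after Bridge Break ends; Bridge Break is clear from here.
Gallery Stop starts after Cathedral Tasting ends.
Every pair is clear; the schedule has no overlaps.

No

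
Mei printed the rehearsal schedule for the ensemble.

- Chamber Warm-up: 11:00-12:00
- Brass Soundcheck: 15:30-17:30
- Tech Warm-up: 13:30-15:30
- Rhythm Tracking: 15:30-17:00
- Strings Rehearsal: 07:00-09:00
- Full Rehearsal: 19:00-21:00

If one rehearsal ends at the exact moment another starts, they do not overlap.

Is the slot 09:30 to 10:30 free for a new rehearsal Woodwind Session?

Strings Rehearsal: ends 09:00 at or before Woodwind Session starts 09:30 → clear.
Chamber Warm-up: starts 11:00 at or after Woodwind Session ends 10:30 → clear.
Tech Warm-up: starts 13:30 at or after Woodwind Session ends 10:30 → clear.
Rhythm Tracking: starts 15:30 at or after Woodwind Session ends 10:30 → clear.
Brass Soundcheck: starts 15:30 at or after Woodwind Session ends 10:30 → clear.
Full Rehearsal: starts 19:00 at or after Woodwind Session ends 10:30 → clear.

Yes — the slot is free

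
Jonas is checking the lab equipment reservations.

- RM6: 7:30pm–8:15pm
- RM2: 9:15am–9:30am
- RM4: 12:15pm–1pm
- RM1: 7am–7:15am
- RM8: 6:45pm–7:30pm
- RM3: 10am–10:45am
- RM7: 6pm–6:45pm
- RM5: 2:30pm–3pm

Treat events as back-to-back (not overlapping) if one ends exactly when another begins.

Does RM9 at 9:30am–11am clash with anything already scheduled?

RM1: ends 7:15am at or before RM9 starts 9:30am → clear.
RM2: ends 9:30am at or before RM9 starts 9:30am → clear.
RM3: starts 10am before RM9 ends 11am, and ends 10:45am after RM9 starts 9:30am → overlap.
RM4: starts 12:15pm at or after RM9 ends 11am → clear.
RM5: starts 2:30pm at or after RM9 ends 11am → clear.
RM7: starts 6pm at or after RM9 ends 11am → clear.
RM8: starts 6:45pm at or after RM9 ends 11am → clear.
RM6: starts 7:30pm at or after RM9 ends 11am → clear.
RM9 overlaps RM3.

Yes — it overlaps RM3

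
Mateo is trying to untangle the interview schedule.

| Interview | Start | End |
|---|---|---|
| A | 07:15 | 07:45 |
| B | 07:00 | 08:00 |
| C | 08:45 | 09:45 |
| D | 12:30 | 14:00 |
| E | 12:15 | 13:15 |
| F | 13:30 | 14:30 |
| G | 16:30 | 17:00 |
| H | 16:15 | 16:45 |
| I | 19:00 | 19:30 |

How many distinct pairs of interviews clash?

Sorted by start: B, A, C, E, D, F, H, G, I.
A starts before B ends → B and A overlap.
C starts after B ends, so nothing later overlaps B either.
C starts after A ends, so nothing later overlaps A either.
E starts after C ends, so nothing later overlaps C either.
D starts before E ends → E and D overlap.
F starts after E ends, so nothing later overlaps E either.
F starts before D ends → D and F overlap.
H starts after D ends, so nothing later overlaps D either.
H starts after F ends, so nothing later overlaps F either.
G starts before H ends → H and G overlap.
I starts after H ends.
I starts after G ends.
Overlapping pairs: A & B, D & E, D & F, G & H — 4 in total.

4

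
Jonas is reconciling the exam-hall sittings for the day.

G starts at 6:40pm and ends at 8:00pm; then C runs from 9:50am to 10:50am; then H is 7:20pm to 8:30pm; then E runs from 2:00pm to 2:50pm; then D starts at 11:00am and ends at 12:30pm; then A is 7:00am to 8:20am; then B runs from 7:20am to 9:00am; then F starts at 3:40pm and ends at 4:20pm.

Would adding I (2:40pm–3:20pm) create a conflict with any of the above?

A: ends 8:20am at or before I starts 2:40pm → clear.
B: ends 9:00am at or before I starts 2:40pm → clear.
C: ends 10:50am at or before I starts 2:40pm → clear.
D: ends 12:30pm at or before I starts 2:40pm → clear.
E: starts 2:00pm before I ends 3:20pm, and ends 2:50pm after I starts 2:40pm → overlap.
F: starts 3:40pm at or after I ends 3:20pm → clear.
G: starts 6:40pm at or after I ends 3:20pm → clear.
H: starts 7:20pm at or after I ends 3:20pm → clear.
I overlaps E.

Yes — it overlaps E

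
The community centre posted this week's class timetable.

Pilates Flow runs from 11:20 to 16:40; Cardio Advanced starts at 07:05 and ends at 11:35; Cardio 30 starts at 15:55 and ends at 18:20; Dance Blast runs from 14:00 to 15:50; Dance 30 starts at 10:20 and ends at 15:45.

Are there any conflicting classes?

Sorted by start: Cardio Advanced, Dance 30, Pilates Flow, Dance Blast, Cardio 30.
Dance 30 starts before Cardio Advanced ends → Cardio Advanced and Dance 30 overlap.
That's a conflict, so the schedule is not conflict-free.

Yes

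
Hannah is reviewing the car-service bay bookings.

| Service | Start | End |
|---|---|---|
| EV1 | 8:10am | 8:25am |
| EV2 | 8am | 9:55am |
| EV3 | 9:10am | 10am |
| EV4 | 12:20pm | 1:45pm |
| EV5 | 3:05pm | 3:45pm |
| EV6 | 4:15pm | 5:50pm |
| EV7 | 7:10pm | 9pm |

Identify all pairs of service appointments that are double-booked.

EV1 & EV2, EV2 & EV3

Check each pair: they overlap iff neither finishes before the other starts.
Sorted by start: EV2, EV1, EV3, EV4, EV5, EV6, EV7.
EV1 starts before EV2 ends → EV2 and EV1 overlap.
EV3 starts before EV2 ends → EV2 and EV3 overlap.
EV4 starts after EV2 ends — done with EV2.
EV3 starts after EV1 ends — done with EV1.
EV4 starts after EV3 ends — done with EV3.
EV5 starts after EV4 ends — done with EV4.
EV6 starts after EV5 ends — done with EV5.
EV7 starts after EV6 ends.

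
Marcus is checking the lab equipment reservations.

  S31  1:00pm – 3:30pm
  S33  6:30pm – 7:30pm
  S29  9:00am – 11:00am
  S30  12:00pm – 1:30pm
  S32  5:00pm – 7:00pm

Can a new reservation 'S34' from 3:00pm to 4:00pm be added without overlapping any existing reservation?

No — it overlaps S31

S29: ends 11:00am at or before S34 starts 3:00pm → clear.
S30: ends 1:30pm at or before S34 starts 3:00pm → clear.
S31: starts 1:00pm before S34 ends 4:00pm, and ends 3:30pm after S34 starts 3:00pm → overlap.
S32: starts 5:00pm at or after S34 ends 4:00pm → clear.
S33: starts 6:30pm at or after S34 ends 4:00pm → clear.
S34 overlaps S31.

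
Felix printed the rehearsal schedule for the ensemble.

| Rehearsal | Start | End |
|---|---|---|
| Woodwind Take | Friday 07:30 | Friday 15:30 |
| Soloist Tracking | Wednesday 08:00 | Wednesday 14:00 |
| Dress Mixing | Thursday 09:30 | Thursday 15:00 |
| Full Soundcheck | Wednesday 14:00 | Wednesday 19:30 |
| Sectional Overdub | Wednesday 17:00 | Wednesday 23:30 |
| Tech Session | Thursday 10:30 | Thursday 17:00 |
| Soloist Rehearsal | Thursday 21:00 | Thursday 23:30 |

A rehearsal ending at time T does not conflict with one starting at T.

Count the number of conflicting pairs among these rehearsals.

2

Sorted by start: Soloist Tracking, Full Soundcheck, Sectional Overdub, Dress Mixing, Tech Session, Soloist Rehearsal, Woodwind Take.
Full Soundcheck starts exactly when Soloist Tracking ends (back-to-back, no overlap), so nothing later overlaps Soloist Tracking either.
Sectional Overdub starts before Full Soundcheck ends → Full Soundcheck and Sectional Overdub overlap.
Dress Mixing starts after Full Soundcheck ends, so nothing later overlaps Full Soundcheck either.
Dress Mixing starts after Sectional Overdub ends, so nothing later overlaps Sectional Overdub either.
Tech Session starts before Dress Mixing ends → Dress Mixing and Tech Session overlap.
Soloist Rehearsal starts after Dress Mixing ends, so nothing later overlaps Dress Mixing either.
Soloist Rehearsal starts after Tech Session ends, so nothing later overlaps Tech Session either.
Woodwind Take starts after Soloist Rehearsal ends.
Overlapping pairs: Dress Mixing & Tech Session, Full Soundcheck & Sectional Overdub — 2 in total.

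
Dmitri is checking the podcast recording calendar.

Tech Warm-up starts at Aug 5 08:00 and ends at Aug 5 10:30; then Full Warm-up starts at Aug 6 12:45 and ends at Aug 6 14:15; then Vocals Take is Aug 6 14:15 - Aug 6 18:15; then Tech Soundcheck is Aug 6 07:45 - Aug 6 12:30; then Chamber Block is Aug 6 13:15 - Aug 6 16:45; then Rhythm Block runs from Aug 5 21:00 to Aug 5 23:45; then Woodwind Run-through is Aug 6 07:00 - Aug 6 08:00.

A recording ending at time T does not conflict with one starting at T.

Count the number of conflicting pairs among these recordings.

3

Check each pair: they overlap iff neither finishes before the other starts.
Sorted by start: Tech Warm-up, Rhythm Block, Woodwind Run-through, Tech Soundcheck, Full Warm-up, Chamber Block, Vocals Take.
Rhythm Block starts after Tech Warm-up ends; Tech Warm-up is clear from here.
Woodwind Run-through starts after Rhythm Block ends; Rhythm Block is clear from here.
Tech Soundcheck starts before Woodwind Run-through ends → Woodwind Run-through and Tech Soundcheck overlap.
Full Warm-up starts after Woodwind Run-through ends; Woodwind Run-through is clear from here.
Full Warm-up starts after Tech Soundcheck ends; Tech Soundcheck is clear from here.
Chamber Block starts before Full Warm-up ends → Full Warm-up and Chamber Block overlap.
Vocals Take starts exactly when Full Warm-up ends (back-to-back, no overlap).
Vocals Take starts before Chamber Block ends → Chamber Block and Vocals Take overlap.
Overlapping pairs: Chamber Block & Full Warm-up, Chamber Block & Vocals Take, Tech Soundcheck & Woodwind Run-through — 3 in total.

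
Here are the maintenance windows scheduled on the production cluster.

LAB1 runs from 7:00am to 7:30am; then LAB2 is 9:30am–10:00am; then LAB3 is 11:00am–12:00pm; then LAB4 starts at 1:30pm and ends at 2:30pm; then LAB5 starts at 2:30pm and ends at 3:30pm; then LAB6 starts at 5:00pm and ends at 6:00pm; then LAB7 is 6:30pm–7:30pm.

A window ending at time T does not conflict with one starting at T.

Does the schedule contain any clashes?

No

Check each pair: they overlap iff neither finishes before the other starts.
Sorted by start: LAB1, LAB2, LAB3, LAB4, LAB5, LAB6, LAB7.
LAB2 starts after LAB1 ends, so LAB1 has no further overlaps.
LAB3 starts after LAB2 ends, so LAB2 has no further overlaps.
LAB4 starts after LAB3 ends, so LAB3 has no further overlaps.
LAB5 starts exactly when LAB4 ends (back-to-back, no overlap), so LAB4 has no further overlaps.
LAB6 starts after LAB5 ends, so LAB5 has no further overlaps.
LAB7 starts after LAB6 ends.
Every pair is clear; the schedule has no overlaps.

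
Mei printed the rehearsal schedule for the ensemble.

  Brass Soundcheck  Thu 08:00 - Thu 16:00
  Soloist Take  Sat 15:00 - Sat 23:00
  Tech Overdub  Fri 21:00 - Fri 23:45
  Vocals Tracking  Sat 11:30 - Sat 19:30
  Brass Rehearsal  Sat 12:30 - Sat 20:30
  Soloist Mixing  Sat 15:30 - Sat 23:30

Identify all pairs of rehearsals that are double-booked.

Brass Rehearsal & Soloist Mixing, Brass Rehearsal & Soloist Take, Brass Rehearsal & Vocals Tracking, Soloist Mixing & Soloist Take, Soloist Mixing & Vocals Tracking, Soloist Take & Vocals Tracking

Check each pair: they overlap iff neither finishes before the other starts.
Sorted by start: Brass Soundcheck, Tech Overdub, Vocals Tracking, Brass Rehearsal, Soloist Take, Soloist Mixing.
Tech Overdub starts after Brass Soundcheck ends, so Brass Soundcheck has no further overlaps.
Vocals Tracking starts after Tech Overdub ends, so Tech Overdub has no further overlaps.
Brass Rehearsal starts before Vocals Tracking ends → Vocals Tracking and Brass Rehearsal overlap.
Soloist Take starts before Vocals Tracking ends → Vocals Tracking and Soloist Take overlap.
Soloist Mixing starts before Vocals Tracking ends → Vocals Tracking and Soloist Mixing overlap.
Soloist Take starts before Brass Rehearsal ends → Brass Rehearsal and Soloist Take overlap.
Soloist Mixing starts before Brass Rehearsal ends → Brass Rehearsal and Soloist Mixing overlap.
Soloist Mixing starts before Soloist Take ends → Soloist Take and Soloist Mixing overlap.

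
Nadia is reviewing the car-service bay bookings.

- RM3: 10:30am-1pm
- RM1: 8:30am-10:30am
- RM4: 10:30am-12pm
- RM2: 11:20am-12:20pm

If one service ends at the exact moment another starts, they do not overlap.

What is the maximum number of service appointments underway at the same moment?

3

Walk through starts and ends in time order (an end at T is processed before a start at T):
8:30am start RM1 → 1
10:30am end RM1 → 0
10:30am start RM3 → 1
10:30am start RM4 → 2
11:20am start RM2 → 3
12pm end RM4 → 2
12:20pm end RM2 → 1
1pm end RM3 → 0
Peak is 3, at 11:20am (RM2, RM3, RM4).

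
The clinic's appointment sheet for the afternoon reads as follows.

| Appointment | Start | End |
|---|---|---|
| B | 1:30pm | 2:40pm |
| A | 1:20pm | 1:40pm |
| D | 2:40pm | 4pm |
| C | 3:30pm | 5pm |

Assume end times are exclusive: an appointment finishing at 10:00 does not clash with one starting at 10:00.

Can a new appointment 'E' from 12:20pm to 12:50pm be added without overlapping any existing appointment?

A: starts 1:20pm at or after E ends 12:50pm → clear.
B: starts 1:30pm at or after E ends 12:50pm → clear.
D: starts 2:40pm at or after E ends 12:50pm → clear.
C: starts 3:30pm at or after E ends 12:50pm → clear.

Yes — the slot is free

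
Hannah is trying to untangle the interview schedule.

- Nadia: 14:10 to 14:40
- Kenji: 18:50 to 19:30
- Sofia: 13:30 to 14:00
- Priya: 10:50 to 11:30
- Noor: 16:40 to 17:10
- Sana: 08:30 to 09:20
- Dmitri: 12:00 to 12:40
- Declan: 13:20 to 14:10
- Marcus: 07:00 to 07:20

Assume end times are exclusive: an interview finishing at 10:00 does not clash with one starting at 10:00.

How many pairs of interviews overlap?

Check each pair: they overlap iff neither finishes before the other starts.
Sorted by start: Marcus, Sana, Priya, Dmitri, Declan, Sofia, Nadia, Noor, Kenji.
Sana starts after Marcus ends; Marcus is clear from here.
Priya starts after Sana ends; Sana is clear from here.
Dmitri starts after Priya ends; Priya is clear from here.
Declan starts after Dmitri ends; Dmitri is clear from here.
Sofia starts before Declan ends → Declan and Sofia overlap.
Nadia starts exactly when Declan ends (back-to-back, no overlap); Declan is clear from here.
Nadia starts after Sofia ends; Sofia is clear from here.
Noor starts after Nadia ends; Nadia is clear from here.
Kenji starts after Noor ends.
Overlapping pairs: Declan & Sofia — 1 in total.

1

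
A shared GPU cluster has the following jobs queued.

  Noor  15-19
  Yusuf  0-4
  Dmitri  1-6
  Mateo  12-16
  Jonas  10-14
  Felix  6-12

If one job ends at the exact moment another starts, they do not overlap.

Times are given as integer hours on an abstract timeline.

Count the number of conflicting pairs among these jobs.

Sorted by start: Yusuf, Dmitri, Felix, Jonas, Mateo, Noor.
Dmitri starts before Yusuf ends → Yusuf and Dmitri overlap.
Felix starts after Yusuf ends — done with Yusuf.
Felix starts exactly when Dmitri ends (back-to-back, no overlap) — done with Dmitri.
Jonas starts before Felix ends → Felix and Jonas overlap.
Mateo starts exactly when Felix ends (back-to-back, no overlap) — done with Felix.
Mateo starts before Jonas ends → Jonas and Mateo overlap.
Noor starts after Jonas ends.
Noor starts before Mateo ends → Mateo and Noor overlap.
Overlapping pairs: Dmitri & Yusuf, Felix & Jonas, Jonas & Mateo, Mateo & Noor — 4 in total.

4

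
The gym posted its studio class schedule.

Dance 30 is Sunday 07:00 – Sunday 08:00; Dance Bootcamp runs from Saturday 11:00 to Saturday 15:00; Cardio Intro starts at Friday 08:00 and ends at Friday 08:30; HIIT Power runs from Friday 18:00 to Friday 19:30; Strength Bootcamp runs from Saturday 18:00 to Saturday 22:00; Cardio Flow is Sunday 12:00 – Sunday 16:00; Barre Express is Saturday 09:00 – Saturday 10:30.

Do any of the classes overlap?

Two intervals overlap when each starts before the other ends.
Sorted by start: Cardio Intro, HIIT Power, Barre Express, Dance Bootcamp, Strength Bootcamp, Dance 30, Cardio Flow.
HIIT Power starts after Cardio Intro ends; Cardio Intro is clear from here.
Barre Express starts after HIIT Power ends; HIIT Power is clear from here.
Dance Bootcamp starts after Barre Express ends; Barre Express is clear from here.
Strength Bootcamp starts after Dance Bootcamp ends; Dance Bootcamp is clear from here.
Dance 30 starts after Strength Bootcamp ends; Strength Bootcamp is clear from here.
Cardio Flow starts after Dance 30 ends.
Every pair is clear; the schedule has no overlaps.

No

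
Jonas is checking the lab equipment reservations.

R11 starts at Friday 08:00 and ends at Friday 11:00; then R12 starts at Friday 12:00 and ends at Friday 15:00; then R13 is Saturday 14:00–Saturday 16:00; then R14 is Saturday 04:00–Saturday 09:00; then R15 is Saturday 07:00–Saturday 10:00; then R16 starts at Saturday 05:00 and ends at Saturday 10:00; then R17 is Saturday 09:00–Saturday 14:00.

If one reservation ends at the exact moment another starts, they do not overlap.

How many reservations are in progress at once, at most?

3

Walk through starts and ends in time order (an end at T is processed before a start at T):
Friday 08:00 start R11 → 1
Friday 11:00 end R11 → 0
Friday 12:00 start R12 → 1
Friday 15:00 end R12 → 0
Saturday 04:00 start R14 → 1
Saturday 05:00 start R16 → 2
Saturday 07:00 start R15 → 3
Saturday 09:00 end R14 → 2
Saturday 09:00 start R17 → 3
Saturday 10:00 end R15 → 2
Saturday 10:00 end R16 → 1
Saturday 14:00 end R17 → 0
Saturday 14:00 start R13 → 1
Saturday 16:00 end R13 → 0
Peak is 3, at Saturday 07:00 (R14, R15, R16).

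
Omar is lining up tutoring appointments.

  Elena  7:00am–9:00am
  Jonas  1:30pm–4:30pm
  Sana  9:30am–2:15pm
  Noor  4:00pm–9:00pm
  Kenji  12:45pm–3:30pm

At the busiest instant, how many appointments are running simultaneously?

3

Sort all start/end points and keep a running count:
7:00am start Elena → 1
9:00am end Elena → 0
9:30am start Sana → 1
12:45pm start Kenji → 2
1:30pm start Jonas → 3
2:15pm end Sana → 2
3:30pm end Kenji → 1
4:00pm start Noor → 2
4:30pm end Jonas → 1
9:00pm end Noor → 0
Peak is 3, at 1:30pm (Jonas, Kenji, Sana).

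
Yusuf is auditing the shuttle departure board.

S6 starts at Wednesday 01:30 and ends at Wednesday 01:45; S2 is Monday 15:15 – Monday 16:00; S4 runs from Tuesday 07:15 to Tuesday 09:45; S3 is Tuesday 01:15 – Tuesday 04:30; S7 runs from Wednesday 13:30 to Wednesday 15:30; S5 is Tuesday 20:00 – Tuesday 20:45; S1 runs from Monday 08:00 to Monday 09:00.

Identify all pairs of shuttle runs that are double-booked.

Two intervals overlap when each starts before the other ends.
Sorted by start: S1, S2, S3, S4, S5, S6, S7.
S2 starts after S1 ends; S1 is clear from here.
S3 starts after S2 ends; S2 is clear from here.
S4 starts after S3 ends; S3 is clear from here.
S5 starts after S4 ends; S4 is clear from here.
S6 starts after S5 ends; S5 is clear from here.
S7 starts after S6 ends.

no conflicts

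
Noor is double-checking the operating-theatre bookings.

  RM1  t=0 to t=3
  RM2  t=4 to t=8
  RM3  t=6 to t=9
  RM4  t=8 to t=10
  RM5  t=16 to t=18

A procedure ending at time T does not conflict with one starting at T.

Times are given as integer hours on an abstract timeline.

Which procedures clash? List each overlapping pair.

Sorted by start: RM1, RM2, RM3, RM4, RM5.
RM2 starts after RM1 ends, so RM1 has no further overlaps.
RM3 starts before RM2 ends → RM2 and RM3 overlap.
RM4 starts exactly when RM2 ends (back-to-back, no overlap), so RM2 has no further overlaps.
RM4 starts before RM3 ends → RM3 and RM4 overlap.
RM5 starts after RM3 ends.
RM5 starts after RM4 ends.

RM2 & RM3, RM3 & RM4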